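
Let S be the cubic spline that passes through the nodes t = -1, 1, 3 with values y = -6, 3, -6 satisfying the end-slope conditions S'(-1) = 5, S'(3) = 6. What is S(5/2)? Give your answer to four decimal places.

-6.5391

Let σ_i = S''(x_i). Step sizes h_i = 2, 2; slopes of the chords Δ_i = (y_(i+1) - y_i)/h_i = 9/2, -9/2.
  2·σ_0 + 8·σ_1 + 2·σ_2 = 6(Δ_1 - Δ_0) = -54
Clamped end conditions give two more equations: 2h_0·σ_0 + h_0·σ_1 = 6(Δ_0 - S'(-1)) = -3 and h_1·σ_1 + 2h_1·σ_2 = 6(S'(3) - Δ_1) = 63.
Forward elimination and back-substitution give σ_0 = 25/4, σ_1 = -14, σ_2 = 91/4.
On [1, 3], S(t) = 3 - 11/4·(t - 1) - 7·(t - 1)² + 49/16·(t - 1)³.
With (t - 1) = 3/2: S(5/2) = -837/128.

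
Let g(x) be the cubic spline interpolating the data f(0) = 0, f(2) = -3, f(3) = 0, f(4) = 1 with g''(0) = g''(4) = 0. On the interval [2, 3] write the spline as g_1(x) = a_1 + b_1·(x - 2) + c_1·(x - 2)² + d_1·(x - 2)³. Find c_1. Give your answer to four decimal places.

2.6087

Let M_i = g''(x_i). Step sizes h_i = 2, 1, 1; slopes of the chords Δ_i = (y_(i+1) - y_i)/h_i = -3/2, 3, 1.
  2·M_0 + 6·M_1 + 1·M_2 = 6(Δ_1 - Δ_0) = 27
  1·M_1 + 4·M_2 + 1·M_3 = 6(Δ_2 - Δ_1) = -12
Natural end conditions: M_0 = M_3 = 0.
Hence M_0 = 0, M_1 = 120/23, M_2 = -99/23, M_3 = 0.
On [2, 3], with g_1(x) = a_1 + b_1·(x - 2) + c_1·(x - 2)² + d_1·(x - 2)³: c_1 = M_1/2 = 60/23, d_1 = (M_2 - M_1)/(6h_1) = -73/46, b_1 = Δ_1 - h_1(2M_1 + M_2)/6 = 91/46.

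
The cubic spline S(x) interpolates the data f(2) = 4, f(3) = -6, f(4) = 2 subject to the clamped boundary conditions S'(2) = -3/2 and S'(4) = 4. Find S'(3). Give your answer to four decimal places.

Write σ_i for S''(x_i). With h_i = 1, 1 and divided differences Δ_i = -10, 8, the continuity of S' gives the tridiagonal system
  1·σ_0 + 4·σ_1 + 1·σ_2 = 6(Δ_1 - Δ_0) = 108
Clamped end conditions give two more equations: 2h_0·σ_0 + h_0·σ_1 = 6(Δ_0 - S'(2)) = -51 and h_1·σ_1 + 2h_1·σ_2 = 6(S'(4) - Δ_1) = -24.
Solving: σ_0 = -199/4, σ_1 = 97/2, σ_2 = -145/4.
On [3, 4], S'(x) = b_1 + 2c_1·(x - 3) + 3d_1·(x - 3)² with b_1 = Δ_1 - h_1(2σ_1 + σ_2)/6 = -17/8, c_1 = σ_1/2 = 97/4, d_1 = (σ_2 - σ_1)/(6h_1) = -113/8. So S'(3) = -17/8.

-2.1250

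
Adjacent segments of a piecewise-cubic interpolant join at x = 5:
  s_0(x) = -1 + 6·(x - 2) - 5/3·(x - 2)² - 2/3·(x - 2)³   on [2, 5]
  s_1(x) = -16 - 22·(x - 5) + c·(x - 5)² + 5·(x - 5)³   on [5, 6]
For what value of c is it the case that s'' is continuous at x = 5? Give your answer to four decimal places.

s_0''(x) = -10/3 - 4·(x - 2), so s_0''(5) = -46/3. On the right, s_1''(5) = 2c, so c = -23/3.

-7.6667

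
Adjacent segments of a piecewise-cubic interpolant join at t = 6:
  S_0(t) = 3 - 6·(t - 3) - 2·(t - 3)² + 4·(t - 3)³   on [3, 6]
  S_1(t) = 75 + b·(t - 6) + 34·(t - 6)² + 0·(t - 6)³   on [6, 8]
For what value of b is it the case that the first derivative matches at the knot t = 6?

S_0'(t) = -6 - 4·(t - 3) + 12·(t - 3)², so S_0'(6) = 90. On the right, S_1'(6) = b, so b = 90.

90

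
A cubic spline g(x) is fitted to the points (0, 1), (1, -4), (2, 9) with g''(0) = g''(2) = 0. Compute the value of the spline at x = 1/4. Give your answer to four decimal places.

-1.3047

Write M_i for g''(x_i). With h_i = 1, 1 and divided differences Δ_i = -5, 13, the continuity of g' gives the tridiagonal system
  1·M_0 + 4·M_1 + 1·M_2 = 6(Δ_1 - Δ_0) = 108
Natural end conditions: M_0 = M_2 = 0.
Hence M_0 = 0, M_1 = 27, M_2 = 0.
On [0, 1], g(x) = 1 - 19/2·x + 0·x² + 9/2·x³.
With x = 1/4: g(1/4) = -167/128.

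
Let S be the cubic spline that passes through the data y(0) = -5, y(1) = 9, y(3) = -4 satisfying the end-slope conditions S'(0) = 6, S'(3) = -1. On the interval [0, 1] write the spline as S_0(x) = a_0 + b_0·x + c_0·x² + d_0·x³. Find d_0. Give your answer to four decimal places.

-13.0833

Put M_i = S'' at the i-th knot. Here h = (1, 2) and Δ = (14, -13/2), so the interior equations h_(i-1)·M_(i-1) + 2(h_(i-1)+h_i)·M_i + h_i·M_(i+1) = 6(Δ_i − Δ_(i-1)) read
  1·M_0 + 6·M_1 + 2·M_2 = 6(Δ_1 - Δ_0) = -123
Clamped end conditions give two more equations: 2h_0·M_0 + h_0·M_1 = 6(Δ_0 - S'(0)) = 48 and h_1·M_1 + 2h_1·M_2 = 6(S'(3) - Δ_1) = 33.
Solving the tridiagonal system: M_0 = 253/6, M_1 = -109/3, M_2 = 317/12.
On [0, 1], with S_0(x) = a_0 + b_0·x + c_0·x² + d_0·x³: c_0 = M_0/2 = 253/12, d_0 = (M_1 - M_0)/(6h_0) = -157/12, b_0 = Δ_0 - h_0(2M_0 + M_1)/6 = 6.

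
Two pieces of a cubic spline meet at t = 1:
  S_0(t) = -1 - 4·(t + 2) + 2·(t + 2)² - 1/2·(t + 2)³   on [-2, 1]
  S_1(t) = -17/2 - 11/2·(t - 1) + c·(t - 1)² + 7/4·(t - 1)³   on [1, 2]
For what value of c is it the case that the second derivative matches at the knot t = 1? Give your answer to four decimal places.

S_0''(t) = 4 - 3·(t + 2), so S_0''(1) = -5. On the right, S_1''(1) = 2c, so c = -5/2.

-2.5000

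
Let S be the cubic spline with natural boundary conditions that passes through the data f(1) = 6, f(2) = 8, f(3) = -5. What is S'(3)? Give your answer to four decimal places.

-16.7500

Put σ_i = S'' at the i-th knot. Here h = (1, 1) and Δ = (2, -13), so the interior equations h_(i-1)·σ_(i-1) + 2(h_(i-1)+h_i)·σ_i + h_i·σ_(i+1) = 6(Δ_i − Δ_(i-1)) read
  1·σ_0 + 4·σ_1 + 1·σ_2 = 6(Δ_1 - Δ_0) = -90
Natural end conditions: σ_0 = σ_2 = 0.
Hence σ_0 = 0, σ_1 = -45/2, σ_2 = 0.
On [2, 3], S'(t) = b_1 + 2c_1·(t - 2) + 3d_1·(t - 2)² with b_1 = Δ_1 - h_1(2σ_1 + σ_2)/6 = -11/2, c_1 = σ_1/2 = -45/4, d_1 = (σ_2 - σ_1)/(6h_1) = 15/4. So S'(3) = -67/4.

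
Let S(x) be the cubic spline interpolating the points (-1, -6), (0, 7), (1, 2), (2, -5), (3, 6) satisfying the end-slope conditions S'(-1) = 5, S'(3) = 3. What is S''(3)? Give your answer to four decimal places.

-43.3571

With M_i denoting the second derivative at x_i, h_i = 1, 1, 1, 1, and Δ_i = (y_(i+1) − y_i)/h_i = 13, -5, -7, 11:
  1·M_0 + 4·M_1 + 1·M_2 = 6(Δ_1 - Δ_0) = -108
  1·M_1 + 4·M_2 + 1·M_3 = 6(Δ_2 - Δ_1) = -12
  1·M_2 + 4·M_3 + 1·M_4 = 6(Δ_3 - Δ_2) = 108
Clamped end conditions give two more equations: 2h_0·M_0 + h_0·M_1 = 6(Δ_0 - S'(-1)) = 48 and h_3·M_3 + 2h_3·M_4 = 6(S'(3) - Δ_3) = -48.
Solving the tridiagonal system: M_0 = 593/14, M_1 = -257/7, M_2 = -7/2, M_3 = 271/7, M_4 = -607/14.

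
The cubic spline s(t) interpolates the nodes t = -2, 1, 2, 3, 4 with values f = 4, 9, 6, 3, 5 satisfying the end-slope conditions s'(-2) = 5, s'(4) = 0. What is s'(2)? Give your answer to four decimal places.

-4.1111

Let m_i = s''(x_i). Step sizes h_i = 3, 1, 1, 1; slopes of the chords Δ_i = (y_(i+1) - y_i)/h_i = 5/3, -3, -3, 2.
  3·m_0 + 8·m_1 + 1·m_2 = 6(Δ_1 - Δ_0) = -28
  1·m_1 + 4·m_2 + 1·m_3 = 6(Δ_2 - Δ_1) = 0
  1·m_2 + 4·m_3 + 1·m_4 = 6(Δ_3 - Δ_2) = 30
Clamped end conditions give two more equations: 2h_0·m_0 + h_0·m_1 = 6(Δ_0 - s'(-2)) = -20 and h_3·m_3 + 2h_3·m_4 = 6(s'(4) - Δ_3) = -12.
Forward elimination and back-substitution give m_0 = -19/9, m_1 = -22/9, m_2 = -19/9, m_3 = 98/9, m_4 = -103/9.
On [2, 3], s'(t) = b_2 + 2c_2·(t - 2) + 3d_2·(t - 2)² with b_2 = Δ_2 - h_2(2m_2 + m_3)/6 = -37/9, c_2 = m_2/2 = -19/18, d_2 = (m_3 - m_2)/(6h_2) = 13/6. So s'(2) = -37/9.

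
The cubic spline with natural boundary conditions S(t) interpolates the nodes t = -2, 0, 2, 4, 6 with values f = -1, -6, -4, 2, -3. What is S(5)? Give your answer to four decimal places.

Let m_i = S''(x_i). Step sizes h_i = 2, 2, 2, 2; slopes of the chords Δ_i = (y_(i+1) - y_i)/h_i = -5/2, 1, 3, -5/2.
  2·m_0 + 8·m_1 + 2·m_2 = 6(Δ_1 - Δ_0) = 21
  2·m_1 + 8·m_2 + 2·m_3 = 6(Δ_2 - Δ_1) = 12
  2·m_2 + 8·m_3 + 2·m_4 = 6(Δ_3 - Δ_2) = -33
Natural end conditions: m_0 = m_4 = 0.
Forward elimination and back-substitution give m_0 = 0, m_1 = 117/56, m_2 = 15/7, m_3 = -261/56, m_4 = 0.
On [4, 6], S(t) = 2 + 17/28·(t - 4) - 261/112·(t - 4)² + 87/224·(t - 4)³.
With (t - 4) = 1: S(5) = 149/224.

0.6652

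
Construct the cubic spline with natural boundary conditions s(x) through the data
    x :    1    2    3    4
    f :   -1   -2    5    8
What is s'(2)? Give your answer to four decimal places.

Write M_i for s''(x_i). With h_i = 1, 1, 1 and divided differences Δ_i = -1, 7, 3, the continuity of s' gives the tridiagonal system
  1·M_0 + 4·M_1 + 1·M_2 = 6(Δ_1 - Δ_0) = 48
  1·M_1 + 4·M_2 + 1·M_3 = 6(Δ_2 - Δ_1) = -24
Natural end conditions: M_0 = M_3 = 0.
Forward elimination and back-substitution give M_0 = 0, M_1 = 72/5, M_2 = -48/5, M_3 = 0.
On [2, 3], s'(x) = b_1 + 2c_1·(x - 2) + 3d_1·(x - 2)² with b_1 = Δ_1 - h_1(2M_1 + M_2)/6 = 19/5, c_1 = M_1/2 = 36/5, d_1 = (M_2 - M_1)/(6h_1) = -4. So s'(2) = 19/5.

3.8000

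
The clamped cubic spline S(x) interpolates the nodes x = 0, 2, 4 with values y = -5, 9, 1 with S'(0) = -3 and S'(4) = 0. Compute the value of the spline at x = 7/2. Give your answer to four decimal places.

2.5313

Put m_i = S'' at the i-th knot. Here h = (2, 2) and Δ = (7, -4), so the interior equations h_(i-1)·m_(i-1) + 2(h_(i-1)+h_i)·m_i + h_i·m_(i+1) = 6(Δ_i − Δ_(i-1)) read
  2·m_0 + 8·m_1 + 2·m_2 = 6(Δ_1 - Δ_0) = -66
Clamped end conditions give two more equations: 2h_0·m_0 + h_0·m_1 = 6(Δ_0 - S'(0)) = 60 and h_1·m_1 + 2h_1·m_2 = 6(S'(4) - Δ_1) = 24.
Solving the tridiagonal system: m_0 = 24, m_1 = -18, m_2 = 15.
On [2, 4], S(x) = 9 + 3·(x - 2) - 9·(x - 2)² + 11/4·(x - 2)³.
With (x - 2) = 3/2: S(7/2) = 81/32.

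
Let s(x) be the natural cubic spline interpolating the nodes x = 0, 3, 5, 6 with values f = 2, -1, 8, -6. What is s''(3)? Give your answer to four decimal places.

7.5000

Write M_i for s''(x_i). With h_i = 3, 2, 1 and divided differences Δ_i = -1, 9/2, -14, the continuity of s' gives the tridiagonal system
  3·M_0 + 10·M_1 + 2·M_2 = 6(Δ_1 - Δ_0) = 33
  2·M_1 + 6·M_2 + 1·M_3 = 6(Δ_2 - Δ_1) = -111
Natural end conditions: M_0 = M_3 = 0.
Solving the tridiagonal system: M_0 = 0, M_1 = 15/2, M_2 = -21, M_3 = 0.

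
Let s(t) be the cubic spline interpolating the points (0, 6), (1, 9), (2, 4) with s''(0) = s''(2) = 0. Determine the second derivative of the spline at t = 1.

-12

Let M_i = s''(x_i). Step sizes h_i = 1, 1; slopes of the chords Δ_i = (y_(i+1) - y_i)/h_i = 3, -5.
  1·M_0 + 4·M_1 + 1·M_2 = 6(Δ_1 - Δ_0) = -48
Natural end conditions: M_0 = M_2 = 0.
Hence M_0 = 0, M_1 = -12, M_2 = 0.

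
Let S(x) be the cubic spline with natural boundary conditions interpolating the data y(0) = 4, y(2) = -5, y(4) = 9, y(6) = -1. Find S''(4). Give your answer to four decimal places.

With M_i denoting the second derivative at x_i, h_i = 2, 2, 2, and Δ_i = (y_(i+1) − y_i)/h_i = -9/2, 7, -5:
  2·M_0 + 8·M_1 + 2·M_2 = 6(Δ_1 - Δ_0) = 69
  2·M_1 + 8·M_2 + 2·M_3 = 6(Δ_2 - Δ_1) = -72
Natural end conditions: M_0 = M_3 = 0.
Solving the tridiagonal system: M_0 = 0, M_1 = 58/5, M_2 = -119/10, M_3 = 0.

-11.9000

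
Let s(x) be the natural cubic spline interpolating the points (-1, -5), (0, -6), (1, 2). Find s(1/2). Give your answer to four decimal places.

-2.8438

Put M_i = s'' at the i-th knot. Here h = (1, 1) and Δ = (-1, 8), so the interior equations h_(i-1)·M_(i-1) + 2(h_(i-1)+h_i)·M_i + h_i·M_(i+1) = 6(Δ_i − Δ_(i-1)) read
  1·M_0 + 4·M_1 + 1·M_2 = 6(Δ_1 - Δ_0) = 54
Natural end conditions: M_0 = M_2 = 0.
Solving: M_0 = 0, M_1 = 27/2, M_2 = 0.
On [0, 1], s(x) = -6 + 7/2·x + 27/4·x² - 9/4·x³.
With x = 1/2: s(1/2) = -91/32.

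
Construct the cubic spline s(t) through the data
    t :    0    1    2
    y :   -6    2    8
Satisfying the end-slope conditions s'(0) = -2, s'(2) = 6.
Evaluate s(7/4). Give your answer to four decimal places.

6.6641

Let M_i = s''(x_i). Step sizes h_i = 1, 1; slopes of the chords Δ_i = (y_(i+1) - y_i)/h_i = 8, 6.
  1·M_0 + 4·M_1 + 1·M_2 = 6(Δ_1 - Δ_0) = -12
Clamped end conditions give two more equations: 2h_0·M_0 + h_0·M_1 = 6(Δ_0 - s'(0)) = 60 and h_1·M_1 + 2h_1·M_2 = 6(s'(2) - Δ_1) = 0.
Solving the tridiagonal system: M_0 = 37, M_1 = -14, M_2 = 7.
On [1, 2], s(t) = 2 + 19/2·(t - 1) - 7·(t - 1)² + 7/2·(t - 1)³.
With (t - 1) = 3/4: s(7/4) = 853/128.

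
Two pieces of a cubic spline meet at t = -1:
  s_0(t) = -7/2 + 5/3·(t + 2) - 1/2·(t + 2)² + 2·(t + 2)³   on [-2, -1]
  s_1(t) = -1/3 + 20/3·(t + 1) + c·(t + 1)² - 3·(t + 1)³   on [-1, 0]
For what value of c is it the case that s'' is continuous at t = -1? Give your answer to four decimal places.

5.5000

s_0''(t) = -1 + 12·(t + 2), so s_0''(-1) = 11. On the right, s_1''(-1) = 2c, so c = 11/2.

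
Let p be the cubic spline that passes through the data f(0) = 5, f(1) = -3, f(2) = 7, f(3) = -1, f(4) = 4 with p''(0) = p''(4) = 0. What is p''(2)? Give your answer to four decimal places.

Put M_i = p'' at the i-th knot. Here h = (1, 1, 1, 1) and Δ = (-8, 10, -8, 5), so the interior equations h_(i-1)·M_(i-1) + 2(h_(i-1)+h_i)·M_i + h_i·M_(i+1) = 6(Δ_i − Δ_(i-1)) read
  1·M_0 + 4·M_1 + 1·M_2 = 6(Δ_1 - Δ_0) = 108
  1·M_1 + 4·M_2 + 1·M_3 = 6(Δ_2 - Δ_1) = -108
  1·M_2 + 4·M_3 + 1·M_4 = 6(Δ_3 - Δ_2) = 78
Natural end conditions: M_0 = M_4 = 0.
Forward elimination and back-substitution give M_0 = 0, M_1 = 1065/28, M_2 = -309/7, M_3 = 855/28, M_4 = 0.

-44.1429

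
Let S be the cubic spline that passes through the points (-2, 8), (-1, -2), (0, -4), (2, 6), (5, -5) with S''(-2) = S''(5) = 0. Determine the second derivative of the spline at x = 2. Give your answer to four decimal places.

Write m_i for S''(x_i). With h_i = 1, 1, 2, 3 and divided differences Δ_i = -10, -2, 5, -11/3, the continuity of S' gives the tridiagonal system
  1·m_0 + 4·m_1 + 1·m_2 = 6(Δ_1 - Δ_0) = 48
  1·m_1 + 6·m_2 + 2·m_3 = 6(Δ_2 - Δ_1) = 42
  2·m_2 + 10·m_3 + 3·m_4 = 6(Δ_3 - Δ_2) = -52
Natural end conditions: m_0 = m_4 = 0.
Solving: m_0 = 0, m_1 = 1082/107, m_2 = 808/107, m_3 = -718/107, m_4 = 0.

-6.7103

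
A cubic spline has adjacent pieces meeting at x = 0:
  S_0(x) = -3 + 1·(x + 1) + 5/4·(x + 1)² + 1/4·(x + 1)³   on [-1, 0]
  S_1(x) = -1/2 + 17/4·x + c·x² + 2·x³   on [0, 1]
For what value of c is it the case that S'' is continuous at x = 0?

S_0''(x) = 5/2 + 3/2·(x + 1), so S_0''(0) = 4. On the right, S_1''(0) = 2c, so c = 2.

2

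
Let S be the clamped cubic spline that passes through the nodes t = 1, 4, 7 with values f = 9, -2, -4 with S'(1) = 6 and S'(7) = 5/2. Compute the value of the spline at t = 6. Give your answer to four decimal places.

Write M_i for S''(x_i). With h_i = 3, 3 and divided differences Δ_i = -11/3, -2/3, the continuity of S' gives the tridiagonal system
  3·M_0 + 12·M_1 + 3·M_2 = 6(Δ_1 - Δ_0) = 18
Clamped end conditions give two more equations: 2h_0·M_0 + h_0·M_1 = 6(Δ_0 - S'(1)) = -58 and h_1·M_1 + 2h_1·M_2 = 6(S'(7) - Δ_1) = 19.
Solving: M_0 = -47/4, M_1 = 25/6, M_2 = 13/12.
On [4, 7], S(t) = -2 - 43/8·(t - 4) + 25/12·(t - 4)² - 37/216·(t - 4)³.
With (t - 4) = 2: S(6) = -625/108.

-5.7870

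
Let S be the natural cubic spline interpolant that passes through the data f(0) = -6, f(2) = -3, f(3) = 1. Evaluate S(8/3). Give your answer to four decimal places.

-0.4568

Let M_i = S''(x_i). Step sizes h_i = 2, 1; slopes of the chords Δ_i = (y_(i+1) - y_i)/h_i = 3/2, 4.
  2·M_0 + 6·M_1 + 1·M_2 = 6(Δ_1 - Δ_0) = 15
Natural end conditions: M_0 = M_2 = 0.
Forward elimination and back-substitution give M_0 = 0, M_1 = 5/2, M_2 = 0.
On [2, 3], S(t) = -3 + 19/6·(t - 2) + 5/4·(t - 2)² - 5/12·(t - 2)³.
With (t - 2) = 2/3: S(8/3) = -37/81.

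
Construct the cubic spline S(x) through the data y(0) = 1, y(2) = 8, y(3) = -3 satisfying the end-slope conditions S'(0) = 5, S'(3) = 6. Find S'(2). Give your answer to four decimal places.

Let M_i = S''(x_i). Step sizes h_i = 2, 1; slopes of the chords Δ_i = (y_(i+1) - y_i)/h_i = 7/2, -11.
  2·M_0 + 6·M_1 + 1·M_2 = 6(Δ_1 - Δ_0) = -87
Clamped end conditions give two more equations: 2h_0·M_0 + h_0·M_1 = 6(Δ_0 - S'(0)) = -9 and h_1·M_1 + 2h_1·M_2 = 6(S'(3) - Δ_1) = 102.
Solving: M_0 = 151/12, M_1 = -89/3, M_2 = 395/6.
On [2, 3], S'(x) = b_1 + 2c_1·(x - 2) + 3d_1·(x - 2)² with b_1 = Δ_1 - h_1(2M_1 + M_2)/6 = -145/12, c_1 = M_1/2 = -89/6, d_1 = (M_2 - M_1)/(6h_1) = 191/12. So S'(2) = -145/12.

-12.0833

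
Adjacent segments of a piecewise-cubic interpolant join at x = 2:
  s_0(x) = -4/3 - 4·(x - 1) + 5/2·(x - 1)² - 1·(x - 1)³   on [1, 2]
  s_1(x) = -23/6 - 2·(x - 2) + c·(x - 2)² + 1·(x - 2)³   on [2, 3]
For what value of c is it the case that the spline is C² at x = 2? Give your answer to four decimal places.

s_0''(x) = 5 - 6·(x - 1), so s_0''(2) = -1. On the right, s_1''(2) = 2c, so c = -1/2.

-0.5000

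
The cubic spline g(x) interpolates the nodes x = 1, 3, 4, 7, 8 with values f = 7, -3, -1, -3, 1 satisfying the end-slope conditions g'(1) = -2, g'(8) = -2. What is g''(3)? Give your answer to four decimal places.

Write σ_i for g''(x_i). With h_i = 2, 1, 3, 1 and divided differences Δ_i = -5, 2, -2/3, 4, the continuity of g' gives the tridiagonal system
  2·σ_0 + 6·σ_1 + 1·σ_2 = 6(Δ_1 - Δ_0) = 42
  1·σ_1 + 8·σ_2 + 3·σ_3 = 6(Δ_2 - Δ_1) = -16
  3·σ_2 + 8·σ_3 + 1·σ_4 = 6(Δ_3 - Δ_2) = 28
Clamped end conditions give two more equations: 2h_0·σ_0 + h_0·σ_1 = 6(Δ_0 - g'(1)) = -18 and h_3·σ_3 + 2h_3·σ_4 = 6(g'(8) - Δ_3) = -36.
Forward elimination and back-substitution give σ_0 = -3391/330, σ_1 = 1906/165, σ_2 = -223/33, σ_3 = 486/55, σ_4 = -1233/55.

11.5515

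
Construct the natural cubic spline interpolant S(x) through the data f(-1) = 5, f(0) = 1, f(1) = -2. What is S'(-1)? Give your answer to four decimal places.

-4.2500

With σ_i denoting the second derivative at x_i, h_i = 1, 1, and Δ_i = (y_(i+1) − y_i)/h_i = -4, -3:
  1·σ_0 + 4·σ_1 + 1·σ_2 = 6(Δ_1 - Δ_0) = 6
Natural end conditions: σ_0 = σ_2 = 0.
Hence σ_0 = 0, σ_1 = 3/2, σ_2 = 0.
On [-1, 0], S'(x) = b_0 + 2c_0·(x + 1) + 3d_0·(x + 1)² with b_0 = Δ_0 - h_0(2σ_0 + σ_1)/6 = -17/4, c_0 = σ_0/2 = 0, d_0 = (σ_1 - σ_0)/(6h_0) = 1/4. So S'(-1) = -17/4.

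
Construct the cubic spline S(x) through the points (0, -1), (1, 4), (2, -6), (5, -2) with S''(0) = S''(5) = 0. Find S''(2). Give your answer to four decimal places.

Let M_i = S''(x_i). Step sizes h_i = 1, 1, 3; slopes of the chords Δ_i = (y_(i+1) - y_i)/h_i = 5, -10, 4/3.
  1·M_0 + 4·M_1 + 1·M_2 = 6(Δ_1 - Δ_0) = -90
  1·M_1 + 8·M_2 + 3·M_3 = 6(Δ_2 - Δ_1) = 68
Natural end conditions: M_0 = M_3 = 0.
Solving: M_0 = 0, M_1 = -788/31, M_2 = 362/31, M_3 = 0.

11.6774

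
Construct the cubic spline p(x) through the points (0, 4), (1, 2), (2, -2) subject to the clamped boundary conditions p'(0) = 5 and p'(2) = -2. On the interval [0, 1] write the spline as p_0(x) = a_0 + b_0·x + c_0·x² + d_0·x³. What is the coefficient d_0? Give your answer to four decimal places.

Write M_i for p''(x_i). With h_i = 1, 1 and divided differences Δ_i = -2, -4, the continuity of p' gives the tridiagonal system
  1·M_0 + 4·M_1 + 1·M_2 = 6(Δ_1 - Δ_0) = -12
Clamped end conditions give two more equations: 2h_0·M_0 + h_0·M_1 = 6(Δ_0 - p'(0)) = -42 and h_1·M_1 + 2h_1·M_2 = 6(p'(2) - Δ_1) = 12.
Solving the tridiagonal system: M_0 = -43/2, M_1 = 1, M_2 = 11/2.
On [0, 1], with p_0(x) = a_0 + b_0·x + c_0·x² + d_0·x³: c_0 = M_0/2 = -43/4, d_0 = (M_1 - M_0)/(6h_0) = 15/4, b_0 = Δ_0 - h_0(2M_0 + M_1)/6 = 5.

3.7500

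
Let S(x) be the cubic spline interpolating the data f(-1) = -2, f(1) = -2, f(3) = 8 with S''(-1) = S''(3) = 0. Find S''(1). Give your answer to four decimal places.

With m_i denoting the second derivative at x_i, h_i = 2, 2, and Δ_i = (y_(i+1) − y_i)/h_i = 0, 5:
  2·m_0 + 8·m_1 + 2·m_2 = 6(Δ_1 - Δ_0) = 30
Natural end conditions: m_0 = m_2 = 0.
Hence m_0 = 0, m_1 = 15/4, m_2 = 0.

3.7500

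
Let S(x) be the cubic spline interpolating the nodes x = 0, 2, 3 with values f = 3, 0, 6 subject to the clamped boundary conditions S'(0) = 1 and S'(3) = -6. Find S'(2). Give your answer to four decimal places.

7.0833

Let M_i = S''(x_i). Step sizes h_i = 2, 1; slopes of the chords Δ_i = (y_(i+1) - y_i)/h_i = -3/2, 6.
  2·M_0 + 6·M_1 + 1·M_2 = 6(Δ_1 - Δ_0) = 45
Clamped end conditions give two more equations: 2h_0·M_0 + h_0·M_1 = 6(Δ_0 - S'(0)) = -15 and h_1·M_1 + 2h_1·M_2 = 6(S'(3) - Δ_1) = -72.
Solving the tridiagonal system: M_0 = -163/12, M_1 = 59/3, M_2 = -275/6.
On [2, 3], S'(x) = b_1 + 2c_1·(x - 2) + 3d_1·(x - 2)² with b_1 = Δ_1 - h_1(2M_1 + M_2)/6 = 85/12, c_1 = M_1/2 = 59/6, d_1 = (M_2 - M_1)/(6h_1) = -131/12. So S'(2) = 85/12.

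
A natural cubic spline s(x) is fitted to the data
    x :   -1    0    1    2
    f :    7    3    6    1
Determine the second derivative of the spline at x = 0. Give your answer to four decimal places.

With M_i denoting the second derivative at x_i, h_i = 1, 1, 1, and Δ_i = (y_(i+1) − y_i)/h_i = -4, 3, -5:
  1·M_0 + 4·M_1 + 1·M_2 = 6(Δ_1 - Δ_0) = 42
  1·M_1 + 4·M_2 + 1·M_3 = 6(Δ_2 - Δ_1) = -48
Natural end conditions: M_0 = M_3 = 0.
Hence M_0 = 0, M_1 = 72/5, M_2 = -78/5, M_3 = 0.

14.4000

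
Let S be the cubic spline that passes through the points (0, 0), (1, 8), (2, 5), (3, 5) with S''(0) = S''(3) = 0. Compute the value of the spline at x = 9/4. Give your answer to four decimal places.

Write m_i for S''(x_i). With h_i = 1, 1, 1 and divided differences Δ_i = 8, -3, 0, the continuity of S' gives the tridiagonal system
  1·m_0 + 4·m_1 + 1·m_2 = 6(Δ_1 - Δ_0) = -66
  1·m_1 + 4·m_2 + 1·m_3 = 6(Δ_2 - Δ_1) = 18
Natural end conditions: m_0 = m_3 = 0.
Forward elimination and back-substitution give m_0 = 0, m_1 = -94/5, m_2 = 46/5, m_3 = 0.
On [2, 3], S(x) = 5 - 46/15·(x - 2) + 23/5·(x - 2)² - 23/15·(x - 2)³.
With (x - 2) = 1/4: S(9/4) = 1439/320.

4.4969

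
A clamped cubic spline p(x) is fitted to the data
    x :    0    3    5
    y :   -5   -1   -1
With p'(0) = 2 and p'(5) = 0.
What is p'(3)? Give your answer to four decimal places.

0.4000

Let m_i = p''(x_i). Step sizes h_i = 3, 2; slopes of the chords Δ_i = (y_(i+1) - y_i)/h_i = 4/3, 0.
  3·m_0 + 10·m_1 + 2·m_2 = 6(Δ_1 - Δ_0) = -8
Clamped end conditions give two more equations: 2h_0·m_0 + h_0·m_1 = 6(Δ_0 - p'(0)) = -4 and h_1·m_1 + 2h_1·m_2 = 6(p'(5) - Δ_1) = 0.
Hence m_0 = -4/15, m_1 = -4/5, m_2 = 2/5.
On [3, 5], p'(x) = b_1 + 2c_1·(x - 3) + 3d_1·(x - 3)² with b_1 = Δ_1 - h_1(2m_1 + m_2)/6 = 2/5, c_1 = m_1/2 = -2/5, d_1 = (m_2 - m_1)/(6h_1) = 1/10. So p'(3) = 2/5.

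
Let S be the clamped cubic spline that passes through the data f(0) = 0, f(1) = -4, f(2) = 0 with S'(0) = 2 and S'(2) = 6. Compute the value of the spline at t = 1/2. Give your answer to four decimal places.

-1.5000

With σ_i denoting the second derivative at x_i, h_i = 1, 1, and Δ_i = (y_(i+1) − y_i)/h_i = -4, 4:
  1·σ_0 + 4·σ_1 + 1·σ_2 = 6(Δ_1 - Δ_0) = 48
Clamped end conditions give two more equations: 2h_0·σ_0 + h_0·σ_1 = 6(Δ_0 - S'(0)) = -36 and h_1·σ_1 + 2h_1·σ_2 = 6(S'(2) - Δ_1) = 12.
Hence σ_0 = -28, σ_1 = 20, σ_2 = -4.
On [0, 1], S(t) = 0 + 2·t - 14·t² + 8·t³.
With t = 1/2: S(1/2) = -3/2.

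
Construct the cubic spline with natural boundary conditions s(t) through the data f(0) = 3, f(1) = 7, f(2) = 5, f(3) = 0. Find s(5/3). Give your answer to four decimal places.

6.2296

With σ_i denoting the second derivative at x_i, h_i = 1, 1, 1, and Δ_i = (y_(i+1) − y_i)/h_i = 4, -2, -5:
  1·σ_0 + 4·σ_1 + 1·σ_2 = 6(Δ_1 - Δ_0) = -36
  1·σ_1 + 4·σ_2 + 1·σ_3 = 6(Δ_2 - Δ_1) = -18
Natural end conditions: σ_0 = σ_3 = 0.
Solving the tridiagonal system: σ_0 = 0, σ_1 = -42/5, σ_2 = -12/5, σ_3 = 0.
On [1, 2], s(t) = 7 + 6/5·(t - 1) - 21/5·(t - 1)² + 1·(t - 1)³.
With (t - 1) = 2/3: s(5/3) = 841/135.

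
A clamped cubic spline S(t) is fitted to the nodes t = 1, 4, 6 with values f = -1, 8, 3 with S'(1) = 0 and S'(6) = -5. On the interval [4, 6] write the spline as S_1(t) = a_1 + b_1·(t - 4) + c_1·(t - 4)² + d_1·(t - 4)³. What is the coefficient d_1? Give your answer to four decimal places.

With m_i denoting the second derivative at x_i, h_i = 3, 2, and Δ_i = (y_(i+1) − y_i)/h_i = 3, -5/2:
  3·m_0 + 10·m_1 + 2·m_2 = 6(Δ_1 - Δ_0) = -33
Clamped end conditions give two more equations: 2h_0·m_0 + h_0·m_1 = 6(Δ_0 - S'(1)) = 18 and h_1·m_1 + 2h_1·m_2 = 6(S'(6) - Δ_1) = -15.
Hence m_0 = 53/10, m_1 = -23/5, m_2 = -29/20.
On [4, 6], with S_1(t) = a_1 + b_1·(t - 4) + c_1·(t - 4)² + d_1·(t - 4)³: c_1 = m_1/2 = -23/10, d_1 = (m_2 - m_1)/(6h_1) = 21/80, b_1 = Δ_1 - h_1(2m_1 + m_2)/6 = 21/20.

0.2625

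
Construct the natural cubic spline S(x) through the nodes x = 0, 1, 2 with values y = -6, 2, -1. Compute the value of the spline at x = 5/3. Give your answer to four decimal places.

0.8148

Write σ_i for S''(x_i). With h_i = 1, 1 and divided differences Δ_i = 8, -3, the continuity of S' gives the tridiagonal system
  1·σ_0 + 4·σ_1 + 1·σ_2 = 6(Δ_1 - Δ_0) = -66
Natural end conditions: σ_0 = σ_2 = 0.
Solving the tridiagonal system: σ_0 = 0, σ_1 = -33/2, σ_2 = 0.
On [1, 2], S(x) = 2 + 5/2·(x - 1) - 33/4·(x - 1)² + 11/4·(x - 1)³.
With (x - 1) = 2/3: S(5/3) = 22/27.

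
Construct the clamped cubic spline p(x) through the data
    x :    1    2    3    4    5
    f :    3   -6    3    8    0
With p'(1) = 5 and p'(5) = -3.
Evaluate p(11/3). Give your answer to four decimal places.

Write M_i for p''(x_i). With h_i = 1, 1, 1, 1 and divided differences Δ_i = -9, 9, 5, -8, the continuity of p' gives the tridiagonal system
  1·M_0 + 4·M_1 + 1·M_2 = 6(Δ_1 - Δ_0) = 108
  1·M_1 + 4·M_2 + 1·M_3 = 6(Δ_2 - Δ_1) = -24
  1·M_2 + 4·M_3 + 1·M_4 = 6(Δ_3 - Δ_2) = -78
Clamped end conditions give two more equations: 2h_0·M_0 + h_0·M_1 = 6(Δ_0 - p'(1)) = -84 and h_3·M_3 + 2h_3·M_4 = 6(p'(5) - Δ_3) = 30.
Solving the tridiagonal system: M_0 = -1823/28, M_1 = 647/14, M_2 = -47/4, M_3 = -325/14, M_4 = 745/28.
On [3, 4], p(x) = 3 + 179/14·(x - 3) - 47/8·(x - 3)² - 107/56·(x - 3)³.
With (x - 3) = 2/3: p(11/3) = 3155/378.

8.3466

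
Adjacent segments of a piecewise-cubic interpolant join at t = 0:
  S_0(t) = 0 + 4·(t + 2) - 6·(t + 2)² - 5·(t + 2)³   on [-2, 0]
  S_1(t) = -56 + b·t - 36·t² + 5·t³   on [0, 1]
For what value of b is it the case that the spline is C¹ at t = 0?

S_0'(t) = 4 - 12·(t + 2) - 15·(t + 2)², so S_0'(0) = -80. On the right, S_1'(0) = b, so b = -80.

-80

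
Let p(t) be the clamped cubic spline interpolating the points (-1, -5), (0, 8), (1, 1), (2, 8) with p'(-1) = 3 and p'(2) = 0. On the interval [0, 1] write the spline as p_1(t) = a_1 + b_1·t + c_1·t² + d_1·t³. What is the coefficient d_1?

17

Write m_i for p''(x_i). With h_i = 1, 1, 1 and divided differences Δ_i = 13, -7, 7, the continuity of p' gives the tridiagonal system
  1·m_0 + 4·m_1 + 1·m_2 = 6(Δ_1 - Δ_0) = -120
  1·m_1 + 4·m_2 + 1·m_3 = 6(Δ_2 - Δ_1) = 84
Clamped end conditions give two more equations: 2h_0·m_0 + h_0·m_1 = 6(Δ_0 - p'(-1)) = 60 and h_2·m_2 + 2h_2·m_3 = 6(p'(2) - Δ_2) = -42.
Hence m_0 = 58, m_1 = -56, m_2 = 46, m_3 = -44.
On [0, 1], with p_1(t) = a_1 + b_1·t + c_1·t² + d_1·t³: c_1 = m_1/2 = -28, d_1 = (m_2 - m_1)/(6h_1) = 17, b_1 = Δ_1 - h_1(2m_1 + m_2)/6 = 4.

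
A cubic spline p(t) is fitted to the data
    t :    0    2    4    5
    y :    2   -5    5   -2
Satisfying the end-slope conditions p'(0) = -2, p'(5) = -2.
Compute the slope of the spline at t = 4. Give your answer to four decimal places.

-4.2826

Put M_i = p'' at the i-th knot. Here h = (2, 2, 1) and Δ = (-7/2, 5, -7), so the interior equations h_(i-1)·M_(i-1) + 2(h_(i-1)+h_i)·M_i + h_i·M_(i+1) = 6(Δ_i − Δ_(i-1)) read
  2·M_0 + 8·M_1 + 2·M_2 = 6(Δ_1 - Δ_0) = 51
  2·M_1 + 6·M_2 + 1·M_3 = 6(Δ_2 - Δ_1) = -72
Clamped end conditions give two more equations: 2h_0·M_0 + h_0·M_1 = 6(Δ_0 - p'(0)) = -9 and h_2·M_2 + 2h_2·M_3 = 6(p'(5) - Δ_2) = 30.
Solving: M_0 = -423/46, M_1 = 639/46, M_2 = -480/23, M_3 = 585/23.
On [4, 5], p'(t) = b_2 + 2c_2·(t - 4) + 3d_2·(t - 4)² with b_2 = Δ_2 - h_2(2M_2 + M_3)/6 = -197/46, c_2 = M_2/2 = -240/23, d_2 = (M_3 - M_2)/(6h_2) = 355/46. So p'(4) = -197/46.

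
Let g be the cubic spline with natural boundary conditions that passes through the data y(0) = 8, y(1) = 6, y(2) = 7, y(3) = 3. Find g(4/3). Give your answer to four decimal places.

Put M_i = g'' at the i-th knot. Here h = (1, 1, 1) and Δ = (-2, 1, -4), so the interior equations h_(i-1)·M_(i-1) + 2(h_(i-1)+h_i)·M_i + h_i·M_(i+1) = 6(Δ_i − Δ_(i-1)) read
  1·M_0 + 4·M_1 + 1·M_2 = 6(Δ_1 - Δ_0) = 18
  1·M_1 + 4·M_2 + 1·M_3 = 6(Δ_2 - Δ_1) = -30
Natural end conditions: M_0 = M_3 = 0.
Solving: M_0 = 0, M_1 = 34/5, M_2 = -46/5, M_3 = 0.
On [1, 2], g(t) = 6 + 4/15·(t - 1) + 17/5·(t - 1)² - 8/3·(t - 1)³.
With (t - 1) = 1/3: g(4/3) = 2579/405.

6.3679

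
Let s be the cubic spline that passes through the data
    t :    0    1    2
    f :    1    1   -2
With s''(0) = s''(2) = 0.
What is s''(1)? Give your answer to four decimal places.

-4.5000

Put M_i = s'' at the i-th knot. Here h = (1, 1) and Δ = (0, -3), so the interior equations h_(i-1)·M_(i-1) + 2(h_(i-1)+h_i)·M_i + h_i·M_(i+1) = 6(Δ_i − Δ_(i-1)) read
  1·M_0 + 4·M_1 + 1·M_2 = 6(Δ_1 - Δ_0) = -18
Natural end conditions: M_0 = M_2 = 0.
Forward elimination and back-substitution give M_0 = 0, M_1 = -9/2, M_2 = 0.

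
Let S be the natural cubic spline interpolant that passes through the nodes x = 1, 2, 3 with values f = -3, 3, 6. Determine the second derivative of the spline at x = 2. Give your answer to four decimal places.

-4.5000

Let M_i = S''(x_i). Step sizes h_i = 1, 1; slopes of the chords Δ_i = (y_(i+1) - y_i)/h_i = 6, 3.
  1·M_0 + 4·M_1 + 1·M_2 = 6(Δ_1 - Δ_0) = -18
Natural end conditions: M_0 = M_2 = 0.
Hence M_0 = 0, M_1 = -9/2, M_2 = 0.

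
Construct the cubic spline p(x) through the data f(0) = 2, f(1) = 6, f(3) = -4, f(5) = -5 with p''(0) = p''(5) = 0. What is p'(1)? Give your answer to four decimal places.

With σ_i denoting the second derivative at x_i, h_i = 1, 2, 2, and Δ_i = (y_(i+1) − y_i)/h_i = 4, -5, -1/2:
  1·σ_0 + 6·σ_1 + 2·σ_2 = 6(Δ_1 - Δ_0) = -54
  2·σ_1 + 8·σ_2 + 2·σ_3 = 6(Δ_2 - Δ_1) = 27
Natural end conditions: σ_0 = σ_3 = 0.
Solving the tridiagonal system: σ_0 = 0, σ_1 = -243/22, σ_2 = 135/22, σ_3 = 0.
On [1, 3], p'(x) = b_1 + 2c_1·(x - 1) + 3d_1·(x - 1)² with b_1 = Δ_1 - h_1(2σ_1 + σ_2)/6 = 7/22, c_1 = σ_1/2 = -243/44, d_1 = (σ_2 - σ_1)/(6h_1) = 63/44. So p'(1) = 7/22.

0.3182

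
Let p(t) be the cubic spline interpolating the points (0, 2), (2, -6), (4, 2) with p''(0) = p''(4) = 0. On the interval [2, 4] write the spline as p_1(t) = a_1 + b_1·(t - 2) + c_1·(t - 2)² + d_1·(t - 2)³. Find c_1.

3

Put M_i = p'' at the i-th knot. Here h = (2, 2) and Δ = (-4, 4), so the interior equations h_(i-1)·M_(i-1) + 2(h_(i-1)+h_i)·M_i + h_i·M_(i+1) = 6(Δ_i − Δ_(i-1)) read
  2·M_0 + 8·M_1 + 2·M_2 = 6(Δ_1 - Δ_0) = 48
Natural end conditions: M_0 = M_2 = 0.
Hence M_0 = 0, M_1 = 6, M_2 = 0.
On [2, 4], with p_1(t) = a_1 + b_1·(t - 2) + c_1·(t - 2)² + d_1·(t - 2)³: c_1 = M_1/2 = 3, d_1 = (M_2 - M_1)/(6h_1) = -1/2, b_1 = Δ_1 - h_1(2M_1 + M_2)/6 = 0.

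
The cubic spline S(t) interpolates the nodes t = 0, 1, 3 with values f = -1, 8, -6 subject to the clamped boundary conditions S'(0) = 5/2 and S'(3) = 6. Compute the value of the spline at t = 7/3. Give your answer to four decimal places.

Write M_i for S''(x_i). With h_i = 1, 2 and divided differences Δ_i = 9, -7, the continuity of S' gives the tridiagonal system
  1·M_0 + 6·M_1 + 2·M_2 = 6(Δ_1 - Δ_0) = -96
Clamped end conditions give two more equations: 2h_0·M_0 + h_0·M_1 = 6(Δ_0 - S'(0)) = 39 and h_1·M_1 + 2h_1·M_2 = 6(S'(3) - Δ_1) = 78.
Solving the tridiagonal system: M_0 = 110/3, M_1 = -103/3, M_2 = 110/3.
On [1, 3], S(t) = 8 + 11/3·(t - 1) - 103/6·(t - 1)² + 71/12·(t - 1)³.
With (t - 1) = 4/3: S(7/3) = -292/81.

-3.6049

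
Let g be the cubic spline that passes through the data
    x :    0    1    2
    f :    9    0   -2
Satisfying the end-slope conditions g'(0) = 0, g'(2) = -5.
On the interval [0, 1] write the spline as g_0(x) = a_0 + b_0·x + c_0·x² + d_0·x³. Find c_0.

-20

Put M_i = g'' at the i-th knot. Here h = (1, 1) and Δ = (-9, -2), so the interior equations h_(i-1)·M_(i-1) + 2(h_(i-1)+h_i)·M_i + h_i·M_(i+1) = 6(Δ_i − Δ_(i-1)) read
  1·M_0 + 4·M_1 + 1·M_2 = 6(Δ_1 - Δ_0) = 42
Clamped end conditions give two more equations: 2h_0·M_0 + h_0·M_1 = 6(Δ_0 - g'(0)) = -54 and h_1·M_1 + 2h_1·M_2 = 6(g'(2) - Δ_1) = -18.
Forward elimination and back-substitution give M_0 = -40, M_1 = 26, M_2 = -22.
On [0, 1], with g_0(x) = a_0 + b_0·x + c_0·x² + d_0·x³: c_0 = M_0/2 = -20, d_0 = (M_1 - M_0)/(6h_0) = 11, b_0 = Δ_0 - h_0(2M_0 + M_1)/6 = 0.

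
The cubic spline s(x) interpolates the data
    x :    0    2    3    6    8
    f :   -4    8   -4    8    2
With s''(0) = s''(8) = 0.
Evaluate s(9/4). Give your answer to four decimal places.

5.4375

Put m_i = s'' at the i-th knot. Here h = (2, 1, 3, 2) and Δ = (6, -12, 4, -3), so the interior equations h_(i-1)·m_(i-1) + 2(h_(i-1)+h_i)·m_i + h_i·m_(i+1) = 6(Δ_i − Δ_(i-1)) read
  2·m_0 + 6·m_1 + 1·m_2 = 6(Δ_1 - Δ_0) = -108
  1·m_1 + 8·m_2 + 3·m_3 = 6(Δ_2 - Δ_1) = 96
  3·m_2 + 10·m_3 + 2·m_4 = 6(Δ_3 - Δ_2) = -42
Natural end conditions: m_0 = m_4 = 0.
Solving: m_0 = 0, m_1 = -4377/208, m_2 = 1899/104, m_3 = -2013/208, m_4 = 0.
On [2, 3], s(x) = 8 - 835/104·(x - 2) - 4377/416·(x - 2)² + 2725/416·(x - 2)³.
With (x - 2) = 1/4: s(9/4) = 144769/26624.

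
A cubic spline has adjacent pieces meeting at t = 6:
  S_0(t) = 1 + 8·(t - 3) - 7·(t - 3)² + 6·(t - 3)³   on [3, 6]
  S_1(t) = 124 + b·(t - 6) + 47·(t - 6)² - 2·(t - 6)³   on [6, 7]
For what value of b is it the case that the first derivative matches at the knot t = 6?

S_0'(t) = 8 - 14·(t - 3) + 18·(t - 3)², so S_0'(6) = 128. On the right, S_1'(6) = b, so b = 128.

128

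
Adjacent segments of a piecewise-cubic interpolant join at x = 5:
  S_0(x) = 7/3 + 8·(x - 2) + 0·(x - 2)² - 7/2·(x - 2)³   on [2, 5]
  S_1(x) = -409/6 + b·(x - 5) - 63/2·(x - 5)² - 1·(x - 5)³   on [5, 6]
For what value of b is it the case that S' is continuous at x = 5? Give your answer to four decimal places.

-86.5000

S_0'(x) = 8 + 0·(x - 2) - 21/2·(x - 2)², so S_0'(5) = -173/2. On the right, S_1'(5) = b, so b = -173/2.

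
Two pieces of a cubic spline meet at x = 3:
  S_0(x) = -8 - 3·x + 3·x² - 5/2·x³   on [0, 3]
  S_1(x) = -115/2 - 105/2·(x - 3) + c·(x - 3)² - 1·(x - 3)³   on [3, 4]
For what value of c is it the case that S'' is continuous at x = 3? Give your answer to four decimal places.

S_0''(x) = 6 - 15·x, so S_0''(3) = -39. On the right, S_1''(3) = 2c, so c = -39/2.

-19.5000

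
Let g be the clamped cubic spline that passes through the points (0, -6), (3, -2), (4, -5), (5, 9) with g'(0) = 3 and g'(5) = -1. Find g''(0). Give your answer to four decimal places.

3.4023

Write σ_i for g''(x_i). With h_i = 3, 1, 1 and divided differences Δ_i = 4/3, -3, 14, the continuity of g' gives the tridiagonal system
  3·σ_0 + 8·σ_1 + 1·σ_2 = 6(Δ_1 - Δ_0) = -26
  1·σ_1 + 4·σ_2 + 1·σ_3 = 6(Δ_2 - Δ_1) = 102
Clamped end conditions give two more equations: 2h_0·σ_0 + h_0·σ_1 = 6(Δ_0 - g'(0)) = -10 and h_2·σ_2 + 2h_2·σ_3 = 6(g'(5) - Δ_2) = -90.
Forward elimination and back-substitution give σ_0 = 296/87, σ_1 = -294/29, σ_2 = 1302/29, σ_3 = -1956/29.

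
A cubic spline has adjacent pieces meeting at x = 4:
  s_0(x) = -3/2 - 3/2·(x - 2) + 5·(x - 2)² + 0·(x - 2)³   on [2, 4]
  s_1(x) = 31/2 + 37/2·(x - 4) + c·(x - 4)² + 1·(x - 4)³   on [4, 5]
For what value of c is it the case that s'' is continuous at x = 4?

5

s_0''(x) = 10 + 0·(x - 2), so s_0''(4) = 10. On the right, s_1''(4) = 2c, so c = 5.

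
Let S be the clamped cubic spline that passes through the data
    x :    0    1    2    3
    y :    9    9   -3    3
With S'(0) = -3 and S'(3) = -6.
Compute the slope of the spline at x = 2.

Let M_i = S''(x_i). Step sizes h_i = 1, 1, 1; slopes of the chords Δ_i = (y_(i+1) - y_i)/h_i = 0, -12, 6.
  1·M_0 + 4·M_1 + 1·M_2 = 6(Δ_1 - Δ_0) = -72
  1·M_1 + 4·M_2 + 1·M_3 = 6(Δ_2 - Δ_1) = 108
Clamped end conditions give two more equations: 2h_0·M_0 + h_0·M_1 = 6(Δ_0 - S'(0)) = 18 and h_2·M_2 + 2h_2·M_3 = 6(S'(3) - Δ_2) = -72.
Forward elimination and back-substitution give M_0 = 28, M_1 = -38, M_2 = 52, M_3 = -62.
On [2, 3], S'(x) = b_2 + 2c_2·(x - 2) + 3d_2·(x - 2)² with b_2 = Δ_2 - h_2(2M_2 + M_3)/6 = -1, c_2 = M_2/2 = 26, d_2 = (M_3 - M_2)/(6h_2) = -19. So S'(2) = -1.

-1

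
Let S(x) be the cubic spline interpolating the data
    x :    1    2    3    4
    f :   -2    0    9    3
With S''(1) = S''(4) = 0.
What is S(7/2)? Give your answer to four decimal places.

7.6750

Write m_i for S''(x_i). With h_i = 1, 1, 1 and divided differences Δ_i = 2, 9, -6, the continuity of S' gives the tridiagonal system
  1·m_0 + 4·m_1 + 1·m_2 = 6(Δ_1 - Δ_0) = 42
  1·m_1 + 4·m_2 + 1·m_3 = 6(Δ_2 - Δ_1) = -90
Natural end conditions: m_0 = m_3 = 0.
Hence m_0 = 0, m_1 = 86/5, m_2 = -134/5, m_3 = 0.
On [3, 4], S(x) = 9 + 44/15·(x - 3) - 67/5·(x - 3)² + 67/15·(x - 3)³.
With (x - 3) = 1/2: S(7/2) = 307/40.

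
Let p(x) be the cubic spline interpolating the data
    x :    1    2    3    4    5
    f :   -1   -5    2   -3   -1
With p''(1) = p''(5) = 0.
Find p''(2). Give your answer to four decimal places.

Let M_i = p''(x_i). Step sizes h_i = 1, 1, 1, 1; slopes of the chords Δ_i = (y_(i+1) - y_i)/h_i = -4, 7, -5, 2.
  1·M_0 + 4·M_1 + 1·M_2 = 6(Δ_1 - Δ_0) = 66
  1·M_1 + 4·M_2 + 1·M_3 = 6(Δ_2 - Δ_1) = -72
  1·M_2 + 4·M_3 + 1·M_4 = 6(Δ_3 - Δ_2) = 42
Natural end conditions: M_0 = M_4 = 0.
Solving the tridiagonal system: M_0 = 0, M_1 = 165/7, M_2 = -198/7, M_3 = 123/7, M_4 = 0.

23.5714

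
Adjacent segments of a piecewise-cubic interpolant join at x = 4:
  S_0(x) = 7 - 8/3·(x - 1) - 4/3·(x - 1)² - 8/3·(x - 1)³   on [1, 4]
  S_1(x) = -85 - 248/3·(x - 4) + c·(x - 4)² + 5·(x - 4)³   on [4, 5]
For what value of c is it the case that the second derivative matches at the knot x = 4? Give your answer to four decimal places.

S_0''(x) = -8/3 - 16·(x - 1), so S_0''(4) = -152/3. On the right, S_1''(4) = 2c, so c = -76/3.

-25.3333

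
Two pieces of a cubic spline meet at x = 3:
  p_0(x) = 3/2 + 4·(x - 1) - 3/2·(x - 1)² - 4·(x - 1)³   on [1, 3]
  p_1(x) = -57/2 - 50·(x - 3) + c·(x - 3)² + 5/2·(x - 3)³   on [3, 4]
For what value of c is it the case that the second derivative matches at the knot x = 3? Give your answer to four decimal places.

-25.5000

p_0''(x) = -3 - 24·(x - 1), so p_0''(3) = -51. On the right, p_1''(3) = 2c, so c = -51/2.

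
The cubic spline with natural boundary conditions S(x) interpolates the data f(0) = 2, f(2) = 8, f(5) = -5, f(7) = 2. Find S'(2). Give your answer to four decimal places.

Put M_i = S'' at the i-th knot. Here h = (2, 3, 2) and Δ = (3, -13/3, 7/2), so the interior equations h_(i-1)·M_(i-1) + 2(h_(i-1)+h_i)·M_i + h_i·M_(i+1) = 6(Δ_i − Δ_(i-1)) read
  2·M_0 + 10·M_1 + 3·M_2 = 6(Δ_1 - Δ_0) = -44
  3·M_1 + 10·M_2 + 2·M_3 = 6(Δ_2 - Δ_1) = 47
Natural end conditions: M_0 = M_3 = 0.
Solving the tridiagonal system: M_0 = 0, M_1 = -83/13, M_2 = 86/13, M_3 = 0.
On [2, 5], S'(x) = b_1 + 2c_1·(x - 2) + 3d_1·(x - 2)² with b_1 = Δ_1 - h_1(2M_1 + M_2)/6 = -49/39, c_1 = M_1/2 = -83/26, d_1 = (M_2 - M_1)/(6h_1) = 13/18. So S'(2) = -49/39.

-1.2564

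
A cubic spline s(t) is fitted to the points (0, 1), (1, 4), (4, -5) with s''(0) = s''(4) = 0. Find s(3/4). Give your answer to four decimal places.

Write σ_i for s''(x_i). With h_i = 1, 3 and divided differences Δ_i = 3, -3, the continuity of s' gives the tridiagonal system
  1·σ_0 + 8·σ_1 + 3·σ_2 = 6(Δ_1 - Δ_0) = -36
Natural end conditions: σ_0 = σ_2 = 0.
Hence σ_0 = 0, σ_1 = -9/2, σ_2 = 0.
On [0, 1], s(t) = 1 + 15/4·t + 0·t² - 3/4·t³.
With t = 3/4: s(3/4) = 895/256.

3.4961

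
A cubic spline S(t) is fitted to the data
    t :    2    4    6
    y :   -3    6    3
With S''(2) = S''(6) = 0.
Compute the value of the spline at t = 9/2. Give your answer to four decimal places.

6.2344

Let M_i = S''(x_i). Step sizes h_i = 2, 2; slopes of the chords Δ_i = (y_(i+1) - y_i)/h_i = 9/2, -3/2.
  2·M_0 + 8·M_1 + 2·M_2 = 6(Δ_1 - Δ_0) = -36
Natural end conditions: M_0 = M_2 = 0.
Hence M_0 = 0, M_1 = -9/2, M_2 = 0.
On [4, 6], S(t) = 6 + 3/2·(t - 4) - 9/4·(t - 4)² + 3/8·(t - 4)³.
With (t - 4) = 1/2: S(9/2) = 399/64.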